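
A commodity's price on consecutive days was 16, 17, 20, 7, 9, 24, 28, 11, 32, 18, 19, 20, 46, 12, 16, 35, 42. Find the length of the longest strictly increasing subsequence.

8

Track the smallest tail for each achievable length (strict):
16 → extends → [16]
17 → extends → [16, 17]
20 → extends → [16, 17, 20]
7 → replaces 16 → [7, 17, 20]
9 → replaces 17 → [7, 9, 20]
24 → extends → [7, 9, 20, 24]
28 → extends → [7, 9, 20, 24, 28]
11 → replaces 20 → [7, 9, 11, 24, 28]
32 → extends → [7, 9, 11, 24, 28, 32]
18 → replaces 24 → [7, 9, 11, 18, 28, 32]
19 → replaces 28 → [7, 9, 11, 18, 19, 32]
20 → replaces 32 → [7, 9, 11, 18, 19, 20]
46 → extends → [7, 9, 11, 18, 19, 20, 46]
12 → replaces 18 → [7, 9, 11, 12, 19, 20, 46]
16 → replaces 19 → [7, 9, 11, 12, 16, 20, 46]
35 → replaces 46 → [7, 9, 11, 12, 16, 20, 35]
42 → extends → [7, 9, 11, 12, 16, 20, 35, 42]
Eight tails, so the longest strictly increasing subsequence has length 8 (e.g. 16, 17, 20, 24, 28, 32, 35, 42).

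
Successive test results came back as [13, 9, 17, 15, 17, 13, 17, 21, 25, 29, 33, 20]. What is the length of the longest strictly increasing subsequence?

7

Track the smallest tail for each achievable length (strict):
13 → extends → [13]
9 → replaces 13 → [9]
17 → extends → [9, 17]
15 → replaces 17 → [9, 15]
17 → extends → [9, 15, 17]
13 → replaces 15 → [9, 13, 17]
17 → already a tail → [9, 13, 17]
21 → extends → [9, 13, 17, 21]
25 → extends → [9, 13, 17, 21, 25]
29 → extends → [9, 13, 17, 21, 25, 29]
33 → extends → [9, 13, 17, 21, 25, 29, 33]
20 → replaces 21 → [9, 13, 17, 20, 25, 29, 33]
Seven tails, so the longest strictly increasing subsequence has length 7 (e.g. 13, 15, 17, 21, 25, 29, 33).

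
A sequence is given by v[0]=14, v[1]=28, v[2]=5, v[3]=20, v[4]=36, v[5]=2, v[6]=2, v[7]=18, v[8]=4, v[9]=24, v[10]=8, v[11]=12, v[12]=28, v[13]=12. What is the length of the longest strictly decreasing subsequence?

Negate each value so 'decreasing' becomes 'increasing', then run patience tails on the negated sequence:
-14 → extends → [-14]
-28 → replaces -14 → [-28]
-5 → extends → [-28, -5]
-20 → replaces -5 → [-28, -20]
-36 → replaces -28 → [-36, -20]
-2 → extends → [-36, -20, -2]
-2 → already a tail → [-36, -20, -2]
-18 → replaces -2 → [-36, -20, -18]
-4 → extends → [-36, -20, -18, -4]
-24 → replaces -20 → [-36, -24, -18, -4]
-8 → replaces -4 → [-36, -24, -18, -8]
-12 → replaces -8 → [-36, -24, -18, -12]
-28 → replaces -24 → [-36, -28, -18, -12]
-12 → already a tail → [-36, -28, -18, -12]
Four tails, so the longest strictly decreasing subsequence of the original has length 4.

4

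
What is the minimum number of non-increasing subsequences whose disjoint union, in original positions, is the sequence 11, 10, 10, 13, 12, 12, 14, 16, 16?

4

Place each on the leftmost legal pile:
11 → new pile 1 (tops now [11])
10 → pile 1 (tops now [10])
10 → pile 1 (tops now [10])
13 → new pile 2 (tops now [10, 13])
12 → pile 2 (tops now [10, 12])
12 → pile 2 (tops now [10, 12])
14 → new pile 3 (tops now [10, 12, 14])
16 → new pile 4 (tops now [10, 12, 14, 16])
16 → pile 4 (tops now [10, 12, 14, 16])
Four piles.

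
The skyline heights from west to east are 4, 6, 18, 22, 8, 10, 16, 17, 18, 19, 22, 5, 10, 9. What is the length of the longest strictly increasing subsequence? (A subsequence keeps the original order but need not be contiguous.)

9

Let dp[i] be the length of the longest such subsequence ending at index i:
i:      1  2  3  4  5  6  7  8  9 10 11 12 13 14
a[i]:   4  6 18 22  8 10 16 17 18 19 22  5 10  9
dp:     1  2  3  4  3  4  5  6  7  8  9  2  4  4
Maximum dp value is 9.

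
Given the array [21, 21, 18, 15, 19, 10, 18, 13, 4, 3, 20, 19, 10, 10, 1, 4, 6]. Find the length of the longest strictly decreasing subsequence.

7

Negate each value so 'decreasing' becomes 'increasing', then run patience tails on the negated sequence:
-21 → extends → [-21]
-21 → already a tail → [-21]
-18 → extends → [-21, -18]
-15 → extends → [-21, -18, -15]
-19 → replaces -18 → [-21, -19, -15]
-10 → extends → [-21, -19, -15, -10]
-18 → replaces -15 → [-21, -19, -18, -10]
-13 → replaces -10 → [-21, -19, -18, -13]
-4 → extends → [-21, -19, -18, -13, -4]
-3 → extends → [-21, -19, -18, -13, -4, -3]
-20 → replaces -19 → [-21, -20, -18, -13, -4, -3]
-19 → replaces -18 → [-21, -20, -19, -13, -4, -3]
-10 → replaces -4 → [-21, -20, -19, -13, -10, -3]
-10 → already a tail → [-21, -20, -19, -13, -10, -3]
-1 → extends → [-21, -20, -19, -13, -10, -3, -1]
-4 → replaces -3 → [-21, -20, -19, -13, -10, -4, -1]
-6 → replaces -4 → [-21, -20, -19, -13, -10, -6, -1]
Seven tails, so the longest strictly decreasing subsequence of the original has length 7.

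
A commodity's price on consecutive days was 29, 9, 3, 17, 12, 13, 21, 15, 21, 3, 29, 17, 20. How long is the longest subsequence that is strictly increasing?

Let dp[i] be the length of the longest such subsequence ending at index i:
i:      1  2  3  4  5  6  7  8  9 10 11 12 13
a[i]:  29  9  3 17 12 13 21 15 21  3 29 17 20
dp:     1  1  1  2  2  3  4  4  5  1  6  5  6
Maximum dp value is 6.

6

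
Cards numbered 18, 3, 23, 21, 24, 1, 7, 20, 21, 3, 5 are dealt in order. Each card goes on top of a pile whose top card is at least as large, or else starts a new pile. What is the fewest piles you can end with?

The minimum number of non-increasing subsequences covering a sequence equals the length of its longest strictly increasing subsequence.
LIS length is 4 (e.g. 3, 7, 20, 21), so 4 piles are needed.

4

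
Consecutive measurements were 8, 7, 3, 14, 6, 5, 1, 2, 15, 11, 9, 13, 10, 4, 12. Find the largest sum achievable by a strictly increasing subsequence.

40

Let S[i] be the best sum of a strictly increasing subsequence ending at i:
i:      1  2  3  4  5  6  7  8  9 10 11 12 13 14 15
a[i]:   8  7  3 14  6  5  1  2 15 11  9 13 10  4 12
S:      8  7  3 22  9  8  1  3 37 20 18 33 28  7 40
Maximum is 40 (e.g. 3 + 6 + 9 + 10 + 12).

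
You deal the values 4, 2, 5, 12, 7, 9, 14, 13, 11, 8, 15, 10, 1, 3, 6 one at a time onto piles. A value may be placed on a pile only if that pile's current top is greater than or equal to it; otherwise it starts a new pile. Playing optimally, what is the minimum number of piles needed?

Place each on the leftmost legal pile:
4 → new pile 1 (tops now [4])
2 → pile 1 (tops now [2])
5 → new pile 2 (tops now [2, 5])
12 → new pile 3 (tops now [2, 5, 12])
7 → pile 3 (tops now [2, 5, 7])
9 → new pile 4 (tops now [2, 5, 7, 9])
14 → new pile 5 (tops now [2, 5, 7, 9, 14])
13 → pile 5 (tops now [2, 5, 7, 9, 13])
11 → pile 5 (tops now [2, 5, 7, 9, 11])
8 → pile 4 (tops now [2, 5, 7, 8, 11])
15 → new pile 6 (tops now [2, 5, 7, 8, 11, 15])
10 → pile 5 (tops now [2, 5, 7, 8, 10, 15])
1 → pile 1 (tops now [1, 5, 7, 8, 10, 15])
3 → pile 2 (tops now [1, 3, 7, 8, 10, 15])
6 → pile 3 (tops now [1, 3, 6, 8, 10, 15])
Six piles.

6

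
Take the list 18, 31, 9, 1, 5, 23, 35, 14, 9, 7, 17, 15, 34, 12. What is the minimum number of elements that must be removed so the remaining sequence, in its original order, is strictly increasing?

9

Fewest deletions = n − (longest strictly increasing subsequence).
Patience tails:
18 → extends → [18]
31 → extends → [18, 31]
9 → replaces 18 → [9, 31]
1 → replaces 9 → [1, 31]
5 → replaces 31 → [1, 5]
23 → extends → [1, 5, 23]
35 → extends → [1, 5, 23, 35]
14 → replaces 23 → [1, 5, 14, 35]
9 → replaces 14 → [1, 5, 9, 35]
7 → replaces 9 → [1, 5, 7, 35]
17 → replaces 35 → [1, 5, 7, 17]
15 → replaces 17 → [1, 5, 7, 15]
34 → extends → [1, 5, 7, 15, 34]
12 → replaces 15 → [1, 5, 7, 12, 34]
Longest strictly increasing subsequence has length 5, so deletions = 14 − 5 = 9.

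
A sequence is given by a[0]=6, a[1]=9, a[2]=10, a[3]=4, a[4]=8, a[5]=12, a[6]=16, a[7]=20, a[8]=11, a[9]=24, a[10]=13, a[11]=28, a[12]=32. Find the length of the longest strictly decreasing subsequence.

Let dp[i] be the longest strictly decreasing subsequence ending at i:
i:      0  1  2  3  4  5  6  7  8  9 10 11 12
a[i]:   6  9 10  4  8 12 16 20 11 24 13 28 32
dp:     1  1  1  2  2  1  1  1  2  1  2  1  1
Maximum is 2.

2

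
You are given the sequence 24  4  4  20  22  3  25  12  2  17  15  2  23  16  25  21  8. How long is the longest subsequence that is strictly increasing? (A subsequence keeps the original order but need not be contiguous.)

5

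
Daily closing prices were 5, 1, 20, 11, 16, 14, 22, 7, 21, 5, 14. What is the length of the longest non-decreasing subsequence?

Let dp[i] be the length of the longest such subsequence ending at index i:
i:      1  2  3  4  5  6  7  8  9 10 11
a[i]:   5  1 20 11 16 14 22  7 21  5 14
dp:     1  1  2  2  3  3  4  2  4  2  4
Maximum dp value is 4.

4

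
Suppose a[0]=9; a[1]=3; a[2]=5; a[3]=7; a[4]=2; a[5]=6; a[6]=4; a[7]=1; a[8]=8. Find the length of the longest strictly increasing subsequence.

4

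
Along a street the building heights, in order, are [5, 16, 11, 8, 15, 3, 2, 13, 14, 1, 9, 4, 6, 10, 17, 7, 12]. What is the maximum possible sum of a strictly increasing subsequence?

60

Let S[i] be the best sum of a strictly increasing subsequence ending at i:
i:      1  2  3  4  5  6  7  8  9 10 11 12 13 14 15 16 17
a[i]:   5 16 11  8 15  3  2 13 14  1  9  4  6 10 17  7 12
S:      5 21 16 13 31  3  2 29 43  1 22  7 13 32 60 20 44
Maximum is 60 (e.g. 5 + 11 + 13 + 14 + 17).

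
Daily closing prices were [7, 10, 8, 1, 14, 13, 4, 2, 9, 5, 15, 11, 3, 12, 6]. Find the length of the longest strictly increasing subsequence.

Let dp[i] be the length of the longest such subsequence ending at index i:
i:      1  2  3  4  5  6  7  8  9 10 11 12 13 14 15
a[i]:   7 10  8  1 14 13  4  2  9  5 15 11  3 12  6
dp:     1  2  2  1  3  3  2  2  3  3  4  4  3  5  4
Maximum dp value is 5.

5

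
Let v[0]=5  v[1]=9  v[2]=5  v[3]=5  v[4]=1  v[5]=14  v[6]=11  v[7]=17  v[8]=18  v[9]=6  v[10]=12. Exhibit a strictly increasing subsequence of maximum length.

Patience tails give the LIS length; then backtrack through the dp parents:
5 → extends → [5]
9 → extends → [5, 9]
5 → already a tail → [5, 9]
5 → already a tail → [5, 9]
1 → replaces 5 → [1, 9]
14 → extends → [1, 9, 14]
11 → replaces 14 → [1, 9, 11]
17 → extends → [1, 9, 11, 17]
18 → extends → [1, 9, 11, 17, 18]
6 → replaces 9 → [1, 6, 11, 17, 18]
12 → replaces 17 → [1, 6, 11, 12, 18]
Length 5; one witness is 5, 9, 14, 17, 18.

5, 9, 14, 17, 18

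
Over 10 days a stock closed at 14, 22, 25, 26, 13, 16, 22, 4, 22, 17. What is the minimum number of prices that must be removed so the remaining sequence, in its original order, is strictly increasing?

Fewest deletions = n − (longest strictly increasing subsequence).
Patience tails:
14 → extends → [14]
22 → extends → [14, 22]
25 → extends → [14, 22, 25]
26 → extends → [14, 22, 25, 26]
13 → replaces 14 → [13, 22, 25, 26]
16 → replaces 22 → [13, 16, 25, 26]
22 → replaces 25 → [13, 16, 22, 26]
4 → replaces 13 → [4, 16, 22, 26]
22 → already a tail → [4, 16, 22, 26]
17 → replaces 22 → [4, 16, 17, 26]
Longest strictly increasing subsequence has length 4, so deletions = 10 − 4 = 6.

6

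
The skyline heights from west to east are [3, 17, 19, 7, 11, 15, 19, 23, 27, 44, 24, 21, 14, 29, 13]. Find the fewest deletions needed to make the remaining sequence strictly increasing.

7

Fewest deletions = n − (longest strictly increasing subsequence).
Patience tails:
3 → extends → [3]
17 → extends → [3, 17]
19 → extends → [3, 17, 19]
7 → replaces 17 → [3, 7, 19]
11 → replaces 19 → [3, 7, 11]
15 → extends → [3, 7, 11, 15]
19 → extends → [3, 7, 11, 15, 19]
23 → extends → [3, 7, 11, 15, 19, 23]
27 → extends → [3, 7, 11, 15, 19, 23, 27]
44 → extends → [3, 7, 11, 15, 19, 23, 27, 44]
24 → replaces 27 → [3, 7, 11, 15, 19, 23, 24, 44]
21 → replaces 23 → [3, 7, 11, 15, 19, 21, 24, 44]
14 → replaces 15 → [3, 7, 11, 14, 19, 21, 24, 44]
29 → replaces 44 → [3, 7, 11, 14, 19, 21, 24, 29]
13 → replaces 14 → [3, 7, 11, 13, 19, 21, 24, 29]
Longest strictly increasing subsequence has length 8, so deletions = 15 − 8 = 7.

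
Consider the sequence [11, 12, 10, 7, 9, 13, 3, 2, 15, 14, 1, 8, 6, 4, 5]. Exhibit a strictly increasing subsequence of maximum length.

11, 12, 13, 15

Patience tails give the LIS length; then backtrack through the dp parents:
11 → extends → [11]
12 → extends → [11, 12]
10 → replaces 11 → [10, 12]
7 → replaces 10 → [7, 12]
9 → replaces 12 → [7, 9]
13 → extends → [7, 9, 13]
3 → replaces 7 → [3, 9, 13]
2 → replaces 3 → [2, 9, 13]
15 → extends → [2, 9, 13, 15]
14 → replaces 15 → [2, 9, 13, 14]
1 → replaces 2 → [1, 9, 13, 14]
8 → replaces 9 → [1, 8, 13, 14]
6 → replaces 8 → [1, 6, 13, 14]
4 → replaces 6 → [1, 4, 13, 14]
5 → replaces 13 → [1, 4, 5, 14]
Length 4; one witness is 11, 12, 13, 15.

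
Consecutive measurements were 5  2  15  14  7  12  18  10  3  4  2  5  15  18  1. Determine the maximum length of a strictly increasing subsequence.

6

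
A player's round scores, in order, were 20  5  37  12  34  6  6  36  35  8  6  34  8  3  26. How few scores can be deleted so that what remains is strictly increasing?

Fewest deletions = n − (longest strictly increasing subsequence).
Patience tails:
20 → extends → [20]
5 → replaces 20 → [5]
37 → extends → [5, 37]
12 → replaces 37 → [5, 12]
34 → extends → [5, 12, 34]
6 → replaces 12 → [5, 6, 34]
6 → already a tail → [5, 6, 34]
36 → extends → [5, 6, 34, 36]
35 → replaces 36 → [5, 6, 34, 35]
8 → replaces 34 → [5, 6, 8, 35]
6 → already a tail → [5, 6, 8, 35]
34 → replaces 35 → [5, 6, 8, 34]
8 → already a tail → [5, 6, 8, 34]
3 → replaces 5 → [3, 6, 8, 34]
26 → replaces 34 → [3, 6, 8, 26]
Longest strictly increasing subsequence has length 4, so deletions = 15 − 4 = 11.

11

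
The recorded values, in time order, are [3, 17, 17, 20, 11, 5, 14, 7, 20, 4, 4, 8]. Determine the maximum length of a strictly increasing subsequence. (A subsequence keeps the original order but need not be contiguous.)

4

Let dp[i] be the length of the longest such subsequence ending at index i:
i:      1  2  3  4  5  6  7  8  9 10 11 12
a[i]:   3 17 17 20 11  5 14  7 20  4  4  8
dp:     1  2  2  3  2  2  3  3  4  2  2  4
Maximum dp value is 4.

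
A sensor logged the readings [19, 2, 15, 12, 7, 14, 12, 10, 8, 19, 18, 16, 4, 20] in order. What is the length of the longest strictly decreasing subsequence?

Negate each value so 'decreasing' becomes 'increasing', then run patience tails on the negated sequence:
-19 → extends → [-19]
-2 → extends → [-19, -2]
-15 → replaces -2 → [-19, -15]
-12 → extends → [-19, -15, -12]
-7 → extends → [-19, -15, -12, -7]
-14 → replaces -12 → [-19, -15, -14, -7]
-12 → replaces -7 → [-19, -15, -14, -12]
-10 → extends → [-19, -15, -14, -12, -10]
-8 → extends → [-19, -15, -14, -12, -10, -8]
-19 → already a tail → [-19, -15, -14, -12, -10, -8]
-18 → replaces -15 → [-19, -18, -14, -12, -10, -8]
-16 → replaces -14 → [-19, -18, -16, -12, -10, -8]
-4 → extends → [-19, -18, -16, -12, -10, -8, -4]
-20 → replaces -19 → [-20, -18, -16, -12, -10, -8, -4]
Seven tails, so the longest strictly decreasing subsequence of the original has length 7.

7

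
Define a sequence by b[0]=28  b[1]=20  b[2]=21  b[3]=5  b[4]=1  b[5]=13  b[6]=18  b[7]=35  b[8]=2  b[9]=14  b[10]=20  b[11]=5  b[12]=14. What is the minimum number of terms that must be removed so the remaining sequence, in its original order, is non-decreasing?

Fewest deletions = n − (longest non-decreasing subsequence).
Patience tails:
28 → extends → [28]
20 → replaces 28 → [20]
21 → extends → [20, 21]
5 → replaces 20 → [5, 21]
1 → replaces 5 → [1, 21]
13 → replaces 21 → [1, 13]
18 → extends → [1, 13, 18]
35 → extends → [1, 13, 18, 35]
2 → replaces 13 → [1, 2, 18, 35]
14 → replaces 18 → [1, 2, 14, 35]
20 → replaces 35 → [1, 2, 14, 20]
5 → replaces 14 → [1, 2, 5, 20]
14 → replaces 20 → [1, 2, 5, 14]
Longest non-decreasing subsequence has length 4, so deletions = 13 − 4 = 9.

9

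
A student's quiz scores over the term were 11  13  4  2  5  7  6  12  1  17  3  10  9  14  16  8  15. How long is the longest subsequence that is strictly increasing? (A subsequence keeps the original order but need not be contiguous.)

Track the smallest tail for each achievable length (strict):
11 → extends → [11]
13 → extends → [11, 13]
4 → replaces 11 → [4, 13]
2 → replaces 4 → [2, 13]
5 → replaces 13 → [2, 5]
7 → extends → [2, 5, 7]
6 → replaces 7 → [2, 5, 6]
12 → extends → [2, 5, 6, 12]
1 → replaces 2 → [1, 5, 6, 12]
17 → extends → [1, 5, 6, 12, 17]
3 → replaces 5 → [1, 3, 6, 12, 17]
10 → replaces 12 → [1, 3, 6, 10, 17]
9 → replaces 10 → [1, 3, 6, 9, 17]
14 → replaces 17 → [1, 3, 6, 9, 14]
16 → extends → [1, 3, 6, 9, 14, 16]
8 → replaces 9 → [1, 3, 6, 8, 14, 16]
15 → replaces 16 → [1, 3, 6, 8, 14, 15]
Six tails, so the longest strictly increasing subsequence has length 6 (e.g. 4, 5, 7, 12, 14, 16).

6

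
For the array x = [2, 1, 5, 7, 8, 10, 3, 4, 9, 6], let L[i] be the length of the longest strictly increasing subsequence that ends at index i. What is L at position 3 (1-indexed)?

2

dp[i] = 1 + max{dp[j] : j<i, x[j]<x[i]} (or 1 if no such j):
i:      1  2  3  4  5  6  7  8  9 10
x[i]:   2  1  5  7  8 10  3  4  9  6
dp:     1  1  2  3  4  5  2  3  5  4
At index 3 the value is 2.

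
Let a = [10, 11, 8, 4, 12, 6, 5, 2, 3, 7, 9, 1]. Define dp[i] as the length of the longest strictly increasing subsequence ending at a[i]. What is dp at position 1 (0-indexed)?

dp[i] = 1 + max{dp[j] : j<i, a[j]<a[i]} (or 1 if no such j):
i:      0  1  2  3  4  5  6  7  8  9 10 11
a[i]:  10 11  8  4 12  6  5  2  3  7  9  1
dp:     1  2  1  1  3  2  2  1  2  3  4  1
At index 1 the value is 2.

2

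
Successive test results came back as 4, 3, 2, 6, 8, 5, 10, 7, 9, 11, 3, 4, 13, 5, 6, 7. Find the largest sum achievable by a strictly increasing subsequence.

52

Let S[i] be the best sum of a strictly increasing subsequence ending at i:
i:      1  2  3  4  5  6  7  8  9 10 11 12 13 14 15 16
a[i]:   4  3  2  6  8  5 10  7  9 11  3  4 13  5  6  7
S:      4  3  2 10 18  9 28 17 27 39  5  9 52 14 20 27
Maximum is 52 (e.g. 4 + 6 + 8 + 10 + 11 + 13).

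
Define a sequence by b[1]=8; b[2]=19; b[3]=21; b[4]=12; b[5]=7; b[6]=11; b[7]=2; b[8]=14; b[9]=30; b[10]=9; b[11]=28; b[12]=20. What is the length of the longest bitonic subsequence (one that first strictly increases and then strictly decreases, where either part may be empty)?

inc[i] = longest strictly increasing subsequence ending at i; dec[i] = longest strictly decreasing subsequence starting at i:
i:      1  2  3  4  5  6  7  8  9 10 11 12
b[i]:   8 19 21 12  7 11  2 14 30  9 28 20
inc:    1  2  3  2  1  2  1  3  4  2  4  4
dec:    3  4  4  3  2  2  1  2  3  1  2  1
Best peak at i=3 (value 21): inc=3, dec=4, length 3+4−1 = 6.

6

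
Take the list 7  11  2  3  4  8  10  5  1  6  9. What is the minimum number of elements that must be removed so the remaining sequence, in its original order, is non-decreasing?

5

Fewest deletions = n − (longest non-decreasing subsequence).
Patience tails:
7 → extends → [7]
11 → extends → [7, 11]
2 → replaces 7 → [2, 11]
3 → replaces 11 → [2, 3]
4 → extends → [2, 3, 4]
8 → extends → [2, 3, 4, 8]
10 → extends → [2, 3, 4, 8, 10]
5 → replaces 8 → [2, 3, 4, 5, 10]
1 → replaces 2 → [1, 3, 4, 5, 10]
6 → replaces 10 → [1, 3, 4, 5, 6]
9 → extends → [1, 3, 4, 5, 6, 9]
Longest non-decreasing subsequence has length 6, so deletions = 11 − 6 = 5.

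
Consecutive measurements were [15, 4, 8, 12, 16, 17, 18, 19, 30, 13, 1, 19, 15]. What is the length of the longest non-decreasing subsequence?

Track the smallest tail for each achievable length (allowing ties):
15 → extends → [15]
4 → replaces 15 → [4]
8 → extends → [4, 8]
12 → extends → [4, 8, 12]
16 → extends → [4, 8, 12, 16]
17 → extends → [4, 8, 12, 16, 17]
18 → extends → [4, 8, 12, 16, 17, 18]
19 → extends → [4, 8, 12, 16, 17, 18, 19]
30 → extends → [4, 8, 12, 16, 17, 18, 19, 30]
13 → replaces 16 → [4, 8, 12, 13, 17, 18, 19, 30]
1 → replaces 4 → [1, 8, 12, 13, 17, 18, 19, 30]
19 → replaces 30 → [1, 8, 12, 13, 17, 18, 19, 19]
15 → replaces 17 → [1, 8, 12, 13, 15, 18, 19, 19]
Eight tails, so the longest non-decreasing subsequence has length 8 (e.g. 4, 8, 12, 16, 17, 18, 19, 30).

8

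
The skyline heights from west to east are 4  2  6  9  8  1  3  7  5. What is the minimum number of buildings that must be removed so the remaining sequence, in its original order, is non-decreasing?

Fewest deletions = n − (longest non-decreasing subsequence).
Patience tails:
4 → extends → [4]
2 → replaces 4 → [2]
6 → extends → [2, 6]
9 → extends → [2, 6, 9]
8 → replaces 9 → [2, 6, 8]
1 → replaces 2 → [1, 6, 8]
3 → replaces 6 → [1, 3, 8]
7 → replaces 8 → [1, 3, 7]
5 → replaces 7 → [1, 3, 5]
Longest non-decreasing subsequence has length 3, so deletions = 9 − 3 = 6.

6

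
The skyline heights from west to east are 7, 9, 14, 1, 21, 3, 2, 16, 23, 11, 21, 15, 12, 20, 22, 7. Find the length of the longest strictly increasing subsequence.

Track the smallest tail for each achievable length (strict):
7 → extends → [7]
9 → extends → [7, 9]
14 → extends → [7, 9, 14]
1 → replaces 7 → [1, 9, 14]
21 → extends → [1, 9, 14, 21]
3 → replaces 9 → [1, 3, 14, 21]
2 → replaces 3 → [1, 2, 14, 21]
16 → replaces 21 → [1, 2, 14, 16]
23 → extends → [1, 2, 14, 16, 23]
11 → replaces 14 → [1, 2, 11, 16, 23]
21 → replaces 23 → [1, 2, 11, 16, 21]
15 → replaces 16 → [1, 2, 11, 15, 21]
12 → replaces 15 → [1, 2, 11, 12, 21]
20 → replaces 21 → [1, 2, 11, 12, 20]
22 → extends → [1, 2, 11, 12, 20, 22]
7 → replaces 11 → [1, 2, 7, 12, 20, 22]
Six tails, so the longest strictly increasing subsequence has length 6 (e.g. 7, 9, 14, 16, 21, 22).

6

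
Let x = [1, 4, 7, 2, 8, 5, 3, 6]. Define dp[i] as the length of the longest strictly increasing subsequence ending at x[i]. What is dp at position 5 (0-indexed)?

3

dp[i] = 1 + max{dp[j] : j<i, x[j]<x[i]} (or 1 if no such j):
i:     0 1 2 3 4 5 6 7
x[i]:  1 4 7 2 8 5 3 6
dp:    1 2 3 2 4 3 3 4
At index 5 the value is 3.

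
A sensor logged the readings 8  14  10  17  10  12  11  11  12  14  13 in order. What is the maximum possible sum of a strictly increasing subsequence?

Let S[i] be the best sum of a strictly increasing subsequence ending at i:
i:      1  2  3  4  5  6  7  8  9 10 11
a[i]:   8 14 10 17 10 12 11 11 12 14 13
S:      8 22 18 39 18 30 29 29 41 55 54
Maximum is 55 (e.g. 8 + 10 + 11 + 12 + 14).

55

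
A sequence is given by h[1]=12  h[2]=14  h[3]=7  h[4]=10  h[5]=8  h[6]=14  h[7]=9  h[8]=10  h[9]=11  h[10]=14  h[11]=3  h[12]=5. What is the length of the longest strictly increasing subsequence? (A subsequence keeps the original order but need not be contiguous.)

Track the smallest tail for each achievable length (strict):
12 → extends → [12]
14 → extends → [12, 14]
7 → replaces 12 → [7, 14]
10 → replaces 14 → [7, 10]
8 → replaces 10 → [7, 8]
14 → extends → [7, 8, 14]
9 → replaces 14 → [7, 8, 9]
10 → extends → [7, 8, 9, 10]
11 → extends → [7, 8, 9, 10, 11]
14 → extends → [7, 8, 9, 10, 11, 14]
3 → replaces 7 → [3, 8, 9, 10, 11, 14]
5 → replaces 8 → [3, 5, 9, 10, 11, 14]
Six tails, so the longest strictly increasing subsequence has length 6 (e.g. 7, 8, 9, 10, 11, 14).

6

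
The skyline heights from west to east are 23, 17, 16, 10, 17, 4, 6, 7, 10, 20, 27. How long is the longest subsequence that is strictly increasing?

Let dp[i] be the length of the longest such subsequence ending at index i:
i:      1  2  3  4  5  6  7  8  9 10 11
a[i]:  23 17 16 10 17  4  6  7 10 20 27
dp:     1  1  1  1  2  1  2  3  4  5  6
Maximum dp value is 6.

6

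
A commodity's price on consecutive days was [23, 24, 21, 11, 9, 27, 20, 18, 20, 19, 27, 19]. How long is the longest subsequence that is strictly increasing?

Let dp[i] be the length of the longest such subsequence ending at index i:
i:      1  2  3  4  5  6  7  8  9 10 11 12
a[i]:  23 24 21 11  9 27 20 18 20 19 27 19
dp:     1  2  1  1  1  3  2  2  3  3  4  3
Maximum dp value is 4.

4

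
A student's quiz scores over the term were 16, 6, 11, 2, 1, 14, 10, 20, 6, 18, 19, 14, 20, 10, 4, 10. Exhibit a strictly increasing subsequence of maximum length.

6, 11, 14, 18, 19, 20

Patience tails give the LIS length; then backtrack through the dp parents:
16 → extends → [16]
6 → replaces 16 → [6]
11 → extends → [6, 11]
2 → replaces 6 → [2, 11]
1 → replaces 2 → [1, 11]
14 → extends → [1, 11, 14]
10 → replaces 11 → [1, 10, 14]
20 → extends → [1, 10, 14, 20]
6 → replaces 10 → [1, 6, 14, 20]
18 → replaces 20 → [1, 6, 14, 18]
19 → extends → [1, 6, 14, 18, 19]
14 → already a tail → [1, 6, 14, 18, 19]
20 → extends → [1, 6, 14, 18, 19, 20]
10 → replaces 14 → [1, 6, 10, 18, 19, 20]
4 → replaces 6 → [1, 4, 10, 18, 19, 20]
10 → already a tail → [1, 4, 10, 18, 19, 20]
Length 6; one witness is 6, 11, 14, 18, 19, 20.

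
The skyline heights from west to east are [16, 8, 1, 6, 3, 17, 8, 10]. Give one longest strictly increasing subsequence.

1, 6, 8, 10

Patience tails give the LIS length; then backtrack through the dp parents:
16 → extends → [16]
8 → replaces 16 → [8]
1 → replaces 8 → [1]
6 → extends → [1, 6]
3 → replaces 6 → [1, 3]
17 → extends → [1, 3, 17]
8 → replaces 17 → [1, 3, 8]
10 → extends → [1, 3, 8, 10]
Length 4; one witness is 1, 6, 8, 10.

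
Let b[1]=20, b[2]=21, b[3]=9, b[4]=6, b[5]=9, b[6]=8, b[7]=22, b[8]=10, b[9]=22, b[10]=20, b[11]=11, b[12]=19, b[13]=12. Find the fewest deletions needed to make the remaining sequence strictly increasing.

Fewest deletions = n − (longest strictly increasing subsequence).
Patience tails:
20 → extends → [20]
21 → extends → [20, 21]
9 → replaces 20 → [9, 21]
6 → replaces 9 → [6, 21]
9 → replaces 21 → [6, 9]
8 → replaces 9 → [6, 8]
22 → extends → [6, 8, 22]
10 → replaces 22 → [6, 8, 10]
22 → extends → [6, 8, 10, 22]
20 → replaces 22 → [6, 8, 10, 20]
11 → replaces 20 → [6, 8, 10, 11]
19 → extends → [6, 8, 10, 11, 19]
12 → replaces 19 → [6, 8, 10, 11, 12]
Longest strictly increasing subsequence has length 5, so deletions = 13 − 5 = 8.

8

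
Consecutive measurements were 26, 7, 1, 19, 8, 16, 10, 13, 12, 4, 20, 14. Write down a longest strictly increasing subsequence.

Patience tails give the LIS length; then backtrack through the dp parents:
26 → extends → [26]
7 → replaces 26 → [7]
1 → replaces 7 → [1]
19 → extends → [1, 19]
8 → replaces 19 → [1, 8]
16 → extends → [1, 8, 16]
10 → replaces 16 → [1, 8, 10]
13 → extends → [1, 8, 10, 13]
12 → replaces 13 → [1, 8, 10, 12]
4 → replaces 8 → [1, 4, 10, 12]
20 → extends → [1, 4, 10, 12, 20]
14 → replaces 20 → [1, 4, 10, 12, 14]
Length 5; one witness is 7, 8, 10, 13, 20.

7, 8, 10, 13, 20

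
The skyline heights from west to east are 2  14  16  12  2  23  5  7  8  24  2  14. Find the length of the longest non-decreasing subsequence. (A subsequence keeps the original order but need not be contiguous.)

Track the smallest tail for each achievable length (allowing ties):
2 → extends → [2]
14 → extends → [2, 14]
16 → extends → [2, 14, 16]
12 → replaces 14 → [2, 12, 16]
2 → replaces 12 → [2, 2, 16]
23 → extends → [2, 2, 16, 23]
5 → replaces 16 → [2, 2, 5, 23]
7 → replaces 23 → [2, 2, 5, 7]
8 → extends → [2, 2, 5, 7, 8]
24 → extends → [2, 2, 5, 7, 8, 24]
2 → replaces 5 → [2, 2, 2, 7, 8, 24]
14 → replaces 24 → [2, 2, 2, 7, 8, 14]
Six tails, so the longest non-decreasing subsequence has length 6 (e.g. 2, 2, 5, 7, 8, 24).

6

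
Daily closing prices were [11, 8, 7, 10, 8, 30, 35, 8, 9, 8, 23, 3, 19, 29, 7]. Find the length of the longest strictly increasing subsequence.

Track the smallest tail for each achievable length (strict):
11 → extends → [11]
8 → replaces 11 → [8]
7 → replaces 8 → [7]
10 → extends → [7, 10]
8 → replaces 10 → [7, 8]
30 → extends → [7, 8, 30]
35 → extends → [7, 8, 30, 35]
8 → already a tail → [7, 8, 30, 35]
9 → replaces 30 → [7, 8, 9, 35]
8 → already a tail → [7, 8, 9, 35]
23 → replaces 35 → [7, 8, 9, 23]
3 → replaces 7 → [3, 8, 9, 23]
19 → replaces 23 → [3, 8, 9, 19]
29 → extends → [3, 8, 9, 19, 29]
7 → replaces 8 → [3, 7, 9, 19, 29]
Five tails, so the longest strictly increasing subsequence has length 5 (e.g. 7, 8, 9, 23, 29).

5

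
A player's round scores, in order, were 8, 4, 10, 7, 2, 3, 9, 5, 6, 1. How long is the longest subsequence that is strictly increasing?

4

Track the smallest tail for each achievable length (strict):
8 → extends → [8]
4 → replaces 8 → [4]
10 → extends → [4, 10]
7 → replaces 10 → [4, 7]
2 → replaces 4 → [2, 7]
3 → replaces 7 → [2, 3]
9 → extends → [2, 3, 9]
5 → replaces 9 → [2, 3, 5]
6 → extends → [2, 3, 5, 6]
1 → replaces 2 → [1, 3, 5, 6]
Four tails, so the longest strictly increasing subsequence has length 4 (e.g. 2, 3, 5, 6).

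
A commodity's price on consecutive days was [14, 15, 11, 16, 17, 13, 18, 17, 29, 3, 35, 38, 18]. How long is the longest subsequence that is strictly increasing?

8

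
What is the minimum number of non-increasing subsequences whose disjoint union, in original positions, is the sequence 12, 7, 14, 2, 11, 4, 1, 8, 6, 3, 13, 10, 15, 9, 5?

Place each on the leftmost legal pile:
12 → new pile 1 (tops now [12])
7 → pile 1 (tops now [7])
14 → new pile 2 (tops now [7, 14])
2 → pile 1 (tops now [2, 14])
11 → pile 2 (tops now [2, 11])
4 → pile 2 (tops now [2, 4])
1 → pile 1 (tops now [1, 4])
8 → new pile 3 (tops now [1, 4, 8])
6 → pile 3 (tops now [1, 4, 6])
3 → pile 2 (tops now [1, 3, 6])
13 → new pile 4 (tops now [1, 3, 6, 13])
10 → pile 4 (tops now [1, 3, 6, 10])
15 → new pile 5 (tops now [1, 3, 6, 10, 15])
9 → pile 4 (tops now [1, 3, 6, 9, 15])
5 → pile 3 (tops now [1, 3, 5, 9, 15])
Five piles.

5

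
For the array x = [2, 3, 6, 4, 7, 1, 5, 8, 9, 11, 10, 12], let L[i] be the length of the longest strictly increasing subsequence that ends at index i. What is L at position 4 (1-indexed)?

3

dp[i] = 1 + max{dp[j] : j<i, x[j]<x[i]} (or 1 if no such j):
i:      1  2  3  4  5  6  7  8  9 10 11 12
x[i]:   2  3  6  4  7  1  5  8  9 11 10 12
dp:     1  2  3  3  4  1  4  5  6  7  7  8
At index 4 the value is 3.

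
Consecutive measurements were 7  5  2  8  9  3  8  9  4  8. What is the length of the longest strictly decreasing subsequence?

3

Negate each value so 'decreasing' becomes 'increasing', then run patience tails on the negated sequence:
-7 → extends → [-7]
-5 → extends → [-7, -5]
-2 → extends → [-7, -5, -2]
-8 → replaces -7 → [-8, -5, -2]
-9 → replaces -8 → [-9, -5, -2]
-3 → replaces -2 → [-9, -5, -3]
-8 → replaces -5 → [-9, -8, -3]
-9 → already a tail → [-9, -8, -3]
-4 → replaces -3 → [-9, -8, -4]
-8 → already a tail → [-9, -8, -4]
Three tails, so the longest strictly decreasing subsequence of the original has length 3.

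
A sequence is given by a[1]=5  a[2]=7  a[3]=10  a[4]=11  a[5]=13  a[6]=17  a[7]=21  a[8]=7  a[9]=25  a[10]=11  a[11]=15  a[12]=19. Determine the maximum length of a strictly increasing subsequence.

8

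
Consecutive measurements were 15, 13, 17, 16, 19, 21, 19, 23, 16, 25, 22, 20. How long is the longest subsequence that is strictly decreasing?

3

Negate each value so 'decreasing' becomes 'increasing', then run patience tails on the negated sequence:
-15 → extends → [-15]
-13 → extends → [-15, -13]
-17 → replaces -15 → [-17, -13]
-16 → replaces -13 → [-17, -16]
-19 → replaces -17 → [-19, -16]
-21 → replaces -19 → [-21, -16]
-19 → replaces -16 → [-21, -19]
-23 → replaces -21 → [-23, -19]
-16 → extends → [-23, -19, -16]
-25 → replaces -23 → [-25, -19, -16]
-22 → replaces -19 → [-25, -22, -16]
-20 → replaces -16 → [-25, -22, -20]
Three tails, so the longest strictly decreasing subsequence of the original has length 3.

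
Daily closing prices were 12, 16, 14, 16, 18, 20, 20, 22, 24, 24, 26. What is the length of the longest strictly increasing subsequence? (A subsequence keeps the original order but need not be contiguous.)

Track the smallest tail for each achievable length (strict):
12 → extends → [12]
16 → extends → [12, 16]
14 → replaces 16 → [12, 14]
16 → extends → [12, 14, 16]
18 → extends → [12, 14, 16, 18]
20 → extends → [12, 14, 16, 18, 20]
20 → already a tail → [12, 14, 16, 18, 20]
22 → extends → [12, 14, 16, 18, 20, 22]
24 → extends → [12, 14, 16, 18, 20, 22, 24]
24 → already a tail → [12, 14, 16, 18, 20, 22, 24]
26 → extends → [12, 14, 16, 18, 20, 22, 24, 26]
Eight tails, so the longest strictly increasing subsequence has length 8 (e.g. 12, 14, 16, 18, 20, 22, 24, 26).

8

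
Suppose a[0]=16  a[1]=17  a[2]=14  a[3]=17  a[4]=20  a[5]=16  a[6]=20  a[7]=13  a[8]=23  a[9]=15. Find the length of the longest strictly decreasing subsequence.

3

Negate each value so 'decreasing' becomes 'increasing', then run patience tails on the negated sequence:
-16 → extends → [-16]
-17 → replaces -16 → [-17]
-14 → extends → [-17, -14]
-17 → already a tail → [-17, -14]
-20 → replaces -17 → [-20, -14]
-16 → replaces -14 → [-20, -16]
-20 → already a tail → [-20, -16]
-13 → extends → [-20, -16, -13]
-23 → replaces -20 → [-23, -16, -13]
-15 → replaces -13 → [-23, -16, -15]
Three tails, so the longest strictly decreasing subsequence of the original has length 3.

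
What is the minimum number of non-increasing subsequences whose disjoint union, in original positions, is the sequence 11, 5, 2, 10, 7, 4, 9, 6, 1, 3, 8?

Place each on the leftmost legal pile:
11 → new pile 1 (tops now [11])
5 → pile 1 (tops now [5])
2 → pile 1 (tops now [2])
10 → new pile 2 (tops now [2, 10])
7 → pile 2 (tops now [2, 7])
4 → pile 2 (tops now [2, 4])
9 → new pile 3 (tops now [2, 4, 9])
6 → pile 3 (tops now [2, 4, 6])
1 → pile 1 (tops now [1, 4, 6])
3 → pile 2 (tops now [1, 3, 6])
8 → new pile 4 (tops now [1, 3, 6, 8])
Four piles.

4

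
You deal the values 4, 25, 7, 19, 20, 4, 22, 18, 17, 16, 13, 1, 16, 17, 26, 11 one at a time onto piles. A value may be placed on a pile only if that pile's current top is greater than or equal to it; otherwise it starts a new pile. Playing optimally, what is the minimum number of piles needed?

6

Place each on the leftmost legal pile:
4 → new pile 1 (tops now [4])
25 → new pile 2 (tops now [4, 25])
7 → pile 2 (tops now [4, 7])
19 → new pile 3 (tops now [4, 7, 19])
20 → new pile 4 (tops now [4, 7, 19, 20])
4 → pile 1 (tops now [4, 7, 19, 20])
22 → new pile 5 (tops now [4, 7, 19, 20, 22])
18 → pile 3 (tops now [4, 7, 18, 20, 22])
17 → pile 3 (tops now [4, 7, 17, 20, 22])
16 → pile 3 (tops now [4, 7, 16, 20, 22])
13 → pile 3 (tops now [4, 7, 13, 20, 22])
1 → pile 1 (tops now [1, 7, 13, 20, 22])
16 → pile 4 (tops now [1, 7, 13, 16, 22])
17 → pile 5 (tops now [1, 7, 13, 16, 17])
26 → new pile 6 (tops now [1, 7, 13, 16, 17, 26])
11 → pile 3 (tops now [1, 7, 11, 16, 17, 26])
Six piles.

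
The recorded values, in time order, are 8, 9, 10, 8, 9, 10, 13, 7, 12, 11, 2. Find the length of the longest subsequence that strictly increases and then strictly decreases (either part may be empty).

inc[i] = longest strictly increasing subsequence ending at i; dec[i] = longest strictly decreasing subsequence starting at i:
i:      1  2  3  4  5  6  7  8  9 10 11
a[i]:   8  9 10  8  9 10 13  7 12 11  2
inc:    1  2  3  1  2  3  4  1  4  4  1
dec:    3  4  4  3  3  3  4  2  3  2  1
Best peak at i=7 (value 13): inc=4, dec=4, length 4+4−1 = 7.

7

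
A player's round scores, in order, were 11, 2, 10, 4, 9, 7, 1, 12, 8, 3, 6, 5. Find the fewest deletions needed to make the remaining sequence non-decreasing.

8

Fewest deletions = n − (longest non-decreasing subsequence).
i:      1  2  3  4  5  6  7  8  9 10 11 12
a[i]:  11  2 10  4  9  7  1 12  8  3  6  5
dp:     1  1  2  2  3  3  1  4  4  2  3  3
max dp = 4, so deletions = 12 − 4 = 8.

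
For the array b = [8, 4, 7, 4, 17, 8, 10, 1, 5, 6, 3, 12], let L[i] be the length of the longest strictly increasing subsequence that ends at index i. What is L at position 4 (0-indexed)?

3

dp[i] = 1 + max{dp[j] : j<i, b[j]<b[i]} (or 1 if no such j):
i:      0  1  2  3  4  5  6  7  8  9 10 11
b[i]:   8  4  7  4 17  8 10  1  5  6  3 12
dp:     1  1  2  1  3  3  4  1  2  3  2  5
At index 4 the value is 3.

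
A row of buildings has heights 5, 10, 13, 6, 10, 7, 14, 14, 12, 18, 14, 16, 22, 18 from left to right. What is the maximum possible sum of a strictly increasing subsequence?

Let S[i] be the best sum of a strictly increasing subsequence ending at i:
i:      1  2  3  4  5  6  7  8  9 10 11 12 13 14
a[i]:   5 10 13  6 10  7 14 14 12 18 14 16 22 18
S:      5 15 28 11 21 18 42 42 33 60 47 63 85 81
Maximum is 85 (e.g. 5 + 6 + 10 + 12 + 14 + 16 + 22).

85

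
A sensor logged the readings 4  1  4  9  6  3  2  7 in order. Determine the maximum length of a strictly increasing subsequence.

4

Let dp[i] be the length of the longest such subsequence ending at index i:
i:     1 2 3 4 5 6 7 8
a[i]:  4 1 4 9 6 3 2 7
dp:    1 1 2 3 3 2 2 4
Maximum dp value is 4.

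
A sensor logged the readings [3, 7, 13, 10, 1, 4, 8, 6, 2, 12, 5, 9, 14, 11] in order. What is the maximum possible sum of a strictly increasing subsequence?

46

Let S[i] be the best sum of a strictly increasing subsequence ending at i:
i:      1  2  3  4  5  6  7  8  9 10 11 12 13 14
a[i]:   3  7 13 10  1  4  8  6  2 12  5  9 14 11
S:      3 10 23 20  1  7 18 13  3 32 12 27 46 38
Maximum is 46 (e.g. 3 + 7 + 10 + 12 + 14).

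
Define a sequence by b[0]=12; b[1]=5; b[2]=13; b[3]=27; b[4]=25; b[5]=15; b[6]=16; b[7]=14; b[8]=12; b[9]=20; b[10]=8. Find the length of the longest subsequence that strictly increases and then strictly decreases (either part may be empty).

8

inc[i] = longest strictly increasing subsequence ending at i; dec[i] = longest strictly decreasing subsequence starting at i:
i:      0  1  2  3  4  5  6  7  8  9 10
b[i]:  12  5 13 27 25 15 16 14 12 20  8
inc:    1  1  2  3  3  3  4  3  2  5  2
dec:    2  1  3  6  5  4  4  3  2  2  1
Best peak at i=3 (value 27): inc=3, dec=6, length 3+6−1 = 8.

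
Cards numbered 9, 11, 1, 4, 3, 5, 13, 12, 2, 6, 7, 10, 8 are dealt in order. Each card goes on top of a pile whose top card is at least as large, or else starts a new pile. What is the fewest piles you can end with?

Place each on the leftmost legal pile:
9 → new pile 1 (tops now [9])
11 → new pile 2 (tops now [9, 11])
1 → pile 1 (tops now [1, 11])
4 → pile 2 (tops now [1, 4])
3 → pile 2 (tops now [1, 3])
5 → new pile 3 (tops now [1, 3, 5])
13 → new pile 4 (tops now [1, 3, 5, 13])
12 → pile 4 (tops now [1, 3, 5, 12])
2 → pile 2 (tops now [1, 2, 5, 12])
6 → pile 4 (tops now [1, 2, 5, 6])
7 → new pile 5 (tops now [1, 2, 5, 6, 7])
10 → new pile 6 (tops now [1, 2, 5, 6, 7, 10])
8 → pile 6 (tops now [1, 2, 5, 6, 7, 8])
Six piles.

6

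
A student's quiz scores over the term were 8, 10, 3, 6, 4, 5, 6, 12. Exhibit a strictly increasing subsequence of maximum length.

3, 4, 5, 6, 12

Patience tails give the LIS length; then backtrack through the dp parents:
8 → extends → [8]
10 → extends → [8, 10]
3 → replaces 8 → [3, 10]
6 → replaces 10 → [3, 6]
4 → replaces 6 → [3, 4]
5 → extends → [3, 4, 5]
6 → extends → [3, 4, 5, 6]
12 → extends → [3, 4, 5, 6, 12]
Length 5; one witness is 3, 4, 5, 6, 12.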